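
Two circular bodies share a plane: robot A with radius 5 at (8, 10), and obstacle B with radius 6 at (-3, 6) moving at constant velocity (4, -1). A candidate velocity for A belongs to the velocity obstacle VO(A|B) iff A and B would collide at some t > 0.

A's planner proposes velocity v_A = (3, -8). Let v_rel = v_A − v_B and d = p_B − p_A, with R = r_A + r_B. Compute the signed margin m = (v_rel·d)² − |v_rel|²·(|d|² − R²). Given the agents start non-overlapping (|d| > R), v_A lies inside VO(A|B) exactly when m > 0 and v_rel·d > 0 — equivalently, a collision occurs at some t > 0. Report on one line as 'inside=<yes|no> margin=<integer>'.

d = (-11, -4),  |d|² = 137;  R = 5+6 = 11,  c = 137−11² = 16
v_rel = (-1, -7),  |v_rel|² = 50;  v_rel·d = (-1)·(-11) + (-7)·(-4) = 39
50·t² − 78·t + 16 = 0  ⇒  m = 39² − 50·16 = 721
m = 721 > 0,  v_rel·d = 39 > 0  ⇒  inside

inside=yes margin=721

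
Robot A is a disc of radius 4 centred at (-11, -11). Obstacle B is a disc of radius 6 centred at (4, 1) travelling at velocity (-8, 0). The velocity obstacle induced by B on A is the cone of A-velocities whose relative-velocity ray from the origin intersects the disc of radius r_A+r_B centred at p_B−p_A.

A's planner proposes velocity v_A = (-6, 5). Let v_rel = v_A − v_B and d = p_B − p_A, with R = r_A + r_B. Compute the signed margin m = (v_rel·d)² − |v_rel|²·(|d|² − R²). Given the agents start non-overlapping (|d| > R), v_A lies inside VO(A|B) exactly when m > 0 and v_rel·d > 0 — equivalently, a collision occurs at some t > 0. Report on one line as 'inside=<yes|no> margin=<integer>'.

d = (15, 12),  |d|² = 369;  R = 4+6 = 10,  c = 369−10² = 269
v_rel = (2, 5),  |v_rel|² = 29;  v_rel·d = (2)·(15) + (5)·(12) = 90
29·t² − 180·t + 269 = 0  ⇒  m = 90² − 29·269 = 299
m = 299 > 0,  v_rel·d = 90 > 0  ⇒  inside

inside=yes margin=299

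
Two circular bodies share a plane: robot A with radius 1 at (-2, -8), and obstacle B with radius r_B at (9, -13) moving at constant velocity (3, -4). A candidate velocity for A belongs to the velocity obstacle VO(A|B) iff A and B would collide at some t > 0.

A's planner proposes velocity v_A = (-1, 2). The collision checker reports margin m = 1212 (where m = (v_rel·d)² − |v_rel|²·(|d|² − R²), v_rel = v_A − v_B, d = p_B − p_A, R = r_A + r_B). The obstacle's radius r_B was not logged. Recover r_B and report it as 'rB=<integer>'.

m = 1212
d = (11, -5);  v_rel = (-4, 6),  |v_rel|² = 52
v_rel×d = (-4)·(-5) − (6)·(11) = -46
since m = R²·52 − (-46)²:  R² = (2116 + 1212) / 52 = 64
R = √64 = 8  ⇒  r_B = 8 − 1 = 7

rB=7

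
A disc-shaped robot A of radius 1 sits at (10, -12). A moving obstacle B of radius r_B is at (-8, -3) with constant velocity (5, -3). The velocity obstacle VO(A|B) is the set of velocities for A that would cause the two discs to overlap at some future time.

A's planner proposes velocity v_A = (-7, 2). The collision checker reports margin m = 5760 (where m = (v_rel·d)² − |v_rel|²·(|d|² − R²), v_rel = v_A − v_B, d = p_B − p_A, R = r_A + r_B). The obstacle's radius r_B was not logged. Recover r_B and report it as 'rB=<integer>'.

m = 5760
d = (-18, 9);  v_rel = (-12, 5),  |v_rel|² = 169
v_rel×d = (-12)·(9) − (5)·(-18) = -18
since m = R²·169 − (-18)²:  R² = (324 + 5760) / 169 = 36
R = √36 = 6  ⇒  r_B = 6 − 1 = 5

rB=5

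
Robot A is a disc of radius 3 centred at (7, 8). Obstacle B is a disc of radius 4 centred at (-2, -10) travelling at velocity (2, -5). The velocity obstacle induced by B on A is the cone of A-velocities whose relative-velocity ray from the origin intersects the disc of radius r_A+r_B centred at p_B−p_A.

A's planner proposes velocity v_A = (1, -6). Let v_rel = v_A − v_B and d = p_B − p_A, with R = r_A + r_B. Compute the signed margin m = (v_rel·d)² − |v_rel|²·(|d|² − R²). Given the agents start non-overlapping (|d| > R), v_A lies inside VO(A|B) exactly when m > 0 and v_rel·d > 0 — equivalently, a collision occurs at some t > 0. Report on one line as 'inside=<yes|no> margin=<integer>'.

d = (-9, -18),  |d|² = 405;  R = 3+4 = 7,  c = 405−7² = 356
v_rel = (-1, -1),  |v_rel|² = 2;  v_rel·d = (-1)·(-9) + (-1)·(-18) = 27
2·t² − 54·t + 356 = 0  ⇒  m = 27² − 2·356 = 17
m = 17 > 0,  v_rel·d = 27 > 0  ⇒  inside

inside=yes margin=17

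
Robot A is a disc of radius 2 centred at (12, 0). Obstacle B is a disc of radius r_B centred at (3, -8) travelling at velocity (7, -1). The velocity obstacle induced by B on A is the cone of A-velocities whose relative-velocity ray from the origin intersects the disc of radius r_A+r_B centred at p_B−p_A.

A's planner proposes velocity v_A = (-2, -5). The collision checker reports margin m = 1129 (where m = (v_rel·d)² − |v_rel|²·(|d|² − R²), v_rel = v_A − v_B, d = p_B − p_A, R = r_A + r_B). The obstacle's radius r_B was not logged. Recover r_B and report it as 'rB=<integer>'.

m = 1129
d = (-9, -8);  v_rel = (-9, -4),  |v_rel|² = 97
v_rel×d = (-9)·(-8) − (-4)·(-9) = 36
since m = R²·97 − 36²:  R² = (1296 + 1129) / 97 = 25
R = √25 = 5  ⇒  r_B = 5 − 2 = 3

rB=3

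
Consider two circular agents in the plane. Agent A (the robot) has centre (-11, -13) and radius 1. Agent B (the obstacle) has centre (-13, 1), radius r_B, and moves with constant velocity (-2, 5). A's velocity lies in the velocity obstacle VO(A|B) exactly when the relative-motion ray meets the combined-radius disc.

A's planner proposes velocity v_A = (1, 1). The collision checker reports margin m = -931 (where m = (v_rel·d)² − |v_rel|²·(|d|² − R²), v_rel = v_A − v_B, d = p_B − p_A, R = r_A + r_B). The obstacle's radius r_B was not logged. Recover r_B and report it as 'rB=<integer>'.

m = -931
d = (-2, 14);  v_rel = (3, -4),  |v_rel|² = 25
v_rel×d = (3)·(14) − (-4)·(-2) = 34
since m = R²·25 − 34²:  R² = (1156 + -931) / 25 = 9
R = √9 = 3  ⇒  r_B = 3 − 1 = 2

rB=2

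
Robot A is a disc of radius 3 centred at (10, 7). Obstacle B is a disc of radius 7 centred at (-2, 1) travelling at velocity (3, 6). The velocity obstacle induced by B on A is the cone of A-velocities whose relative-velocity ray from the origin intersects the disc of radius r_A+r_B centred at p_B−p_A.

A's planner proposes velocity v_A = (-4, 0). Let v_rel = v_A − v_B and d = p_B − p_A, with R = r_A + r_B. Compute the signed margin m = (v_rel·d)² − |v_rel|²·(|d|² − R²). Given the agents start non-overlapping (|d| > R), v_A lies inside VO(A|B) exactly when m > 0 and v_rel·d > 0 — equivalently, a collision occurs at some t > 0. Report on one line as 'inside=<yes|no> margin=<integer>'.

d = (-12, -6),  |d|² = 180;  R = 3+7 = 10,  c = 180−10² = 80
v_rel = (-7, -6),  |v_rel|² = 85;  v_rel·d = (-7)·(-12) + (-6)·(-6) = 120
85·t² − 240·t + 80 = 0  ⇒  m = 120² − 85·80 = 7600
m = 7600 > 0,  v_rel·d = 120 > 0  ⇒  inside

inside=yes margin=7600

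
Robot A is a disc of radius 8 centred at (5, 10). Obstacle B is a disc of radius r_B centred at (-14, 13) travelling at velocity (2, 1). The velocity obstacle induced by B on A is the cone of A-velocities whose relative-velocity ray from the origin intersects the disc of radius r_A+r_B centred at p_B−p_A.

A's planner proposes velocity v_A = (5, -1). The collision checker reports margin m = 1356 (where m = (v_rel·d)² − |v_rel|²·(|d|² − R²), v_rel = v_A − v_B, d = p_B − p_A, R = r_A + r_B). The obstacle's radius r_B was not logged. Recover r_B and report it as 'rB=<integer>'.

m = 1356
d = (-19, 3);  v_rel = (3, -2),  |v_rel|² = 13
v_rel×d = (3)·(3) − (-2)·(-19) = -29
since m = R²·13 − (-29)²:  R² = (841 + 1356) / 13 = 169
R = √169 = 13  ⇒  r_B = 13 − 8 = 5

rB=5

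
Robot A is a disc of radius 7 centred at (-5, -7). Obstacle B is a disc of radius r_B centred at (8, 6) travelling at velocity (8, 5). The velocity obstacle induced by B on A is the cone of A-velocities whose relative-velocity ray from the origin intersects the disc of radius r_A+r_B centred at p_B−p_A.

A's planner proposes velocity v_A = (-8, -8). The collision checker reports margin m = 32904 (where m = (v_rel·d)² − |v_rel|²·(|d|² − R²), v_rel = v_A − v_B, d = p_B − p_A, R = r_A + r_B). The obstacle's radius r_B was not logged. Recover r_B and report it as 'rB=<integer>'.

m = 32904
d = (13, 13);  v_rel = (-16, -13),  |v_rel|² = 425
v_rel×d = (-16)·(13) − (-13)·(13) = -39
since m = R²·425 − (-39)²:  R² = (1521 + 32904) / 425 = 81
R = √81 = 9  ⇒  r_B = 9 − 7 = 2

rB=2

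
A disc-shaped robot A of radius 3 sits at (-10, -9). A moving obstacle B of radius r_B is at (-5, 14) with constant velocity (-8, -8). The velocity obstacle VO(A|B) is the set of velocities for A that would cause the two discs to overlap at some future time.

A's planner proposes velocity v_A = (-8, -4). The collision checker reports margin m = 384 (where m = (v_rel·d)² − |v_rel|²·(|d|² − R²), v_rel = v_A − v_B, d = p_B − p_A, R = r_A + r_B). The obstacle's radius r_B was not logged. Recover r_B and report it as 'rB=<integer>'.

m = 384
d = (5, 23);  v_rel = (0, 4),  |v_rel|² = 16
v_rel×d = (0)·(23) − (4)·(5) = -20
since m = R²·16 − (-20)²:  R² = (400 + 384) / 16 = 49
R = √49 = 7  ⇒  r_B = 7 − 3 = 4

rB=4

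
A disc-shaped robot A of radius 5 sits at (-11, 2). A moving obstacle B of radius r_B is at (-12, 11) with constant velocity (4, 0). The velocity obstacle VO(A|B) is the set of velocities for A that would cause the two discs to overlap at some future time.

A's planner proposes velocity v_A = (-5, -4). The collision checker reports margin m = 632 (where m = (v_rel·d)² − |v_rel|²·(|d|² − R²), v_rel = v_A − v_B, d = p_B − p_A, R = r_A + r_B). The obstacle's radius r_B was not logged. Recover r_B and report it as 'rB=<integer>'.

m = 632
d = (-1, 9);  v_rel = (-9, -4),  |v_rel|² = 97
v_rel×d = (-9)·(9) − (-4)·(-1) = -85
since m = R²·97 − (-85)²:  R² = (7225 + 632) / 97 = 81
R = √81 = 9  ⇒  r_B = 9 − 5 = 4

rB=4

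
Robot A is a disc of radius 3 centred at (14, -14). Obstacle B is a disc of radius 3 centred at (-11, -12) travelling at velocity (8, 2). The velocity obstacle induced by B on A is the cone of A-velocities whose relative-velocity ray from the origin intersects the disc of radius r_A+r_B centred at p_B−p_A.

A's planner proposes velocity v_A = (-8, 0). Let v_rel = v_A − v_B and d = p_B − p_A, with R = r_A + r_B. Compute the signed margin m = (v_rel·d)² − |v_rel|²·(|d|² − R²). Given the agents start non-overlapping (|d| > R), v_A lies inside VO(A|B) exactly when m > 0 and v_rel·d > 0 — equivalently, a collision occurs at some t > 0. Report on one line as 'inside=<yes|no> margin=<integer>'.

d = (-25, 2),  |d|² = 629;  R = 3+3 = 6,  c = 629−6² = 593
v_rel = (-16, -2),  |v_rel|² = 260;  v_rel·d = (-16)·(-25) + (-2)·(2) = 396
260·t² − 792·t + 593 = 0  ⇒  m = 396² − 260·593 = 2636
m = 2636 > 0,  v_rel·d = 396 > 0  ⇒  inside

inside=yes margin=2636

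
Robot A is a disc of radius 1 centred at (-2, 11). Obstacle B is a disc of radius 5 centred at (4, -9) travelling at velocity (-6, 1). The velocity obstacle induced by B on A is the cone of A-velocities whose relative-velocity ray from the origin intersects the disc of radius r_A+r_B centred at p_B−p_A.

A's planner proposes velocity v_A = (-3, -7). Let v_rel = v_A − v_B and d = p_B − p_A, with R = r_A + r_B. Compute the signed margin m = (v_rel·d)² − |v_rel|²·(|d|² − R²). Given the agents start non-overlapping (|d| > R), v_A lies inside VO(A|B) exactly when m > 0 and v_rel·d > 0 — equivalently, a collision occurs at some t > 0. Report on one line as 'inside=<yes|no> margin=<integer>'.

d = (6, -20),  |d|² = 436;  R = 1+5 = 6,  c = 436−6² = 400
v_rel = (3, -8),  |v_rel|² = 73;  v_rel·d = (3)·(6) + (-8)·(-20) = 178
73·t² − 356·t + 400 = 0  ⇒  m = 178² − 73·400 = 2484
m = 2484 > 0,  v_rel·d = 178 > 0  ⇒  inside

inside=yes margin=2484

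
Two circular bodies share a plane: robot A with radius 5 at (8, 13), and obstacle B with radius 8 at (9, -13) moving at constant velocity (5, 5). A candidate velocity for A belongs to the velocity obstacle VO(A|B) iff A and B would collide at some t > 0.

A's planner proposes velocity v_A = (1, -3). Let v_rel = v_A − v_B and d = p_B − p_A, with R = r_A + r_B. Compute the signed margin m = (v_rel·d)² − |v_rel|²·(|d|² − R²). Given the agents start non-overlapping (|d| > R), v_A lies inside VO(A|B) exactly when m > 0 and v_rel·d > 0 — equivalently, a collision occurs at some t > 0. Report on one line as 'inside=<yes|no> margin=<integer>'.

d = (1, -26),  |d|² = 677;  R = 5+8 = 13,  c = 677−13² = 508
v_rel = (-4, -8),  |v_rel|² = 80;  v_rel·d = (-4)·(1) + (-8)·(-26) = 204
80·t² − 408·t + 508 = 0  ⇒  m = 204² − 80·508 = 976
m = 976 > 0,  v_rel·d = 204 > 0  ⇒  inside

inside=yes margin=976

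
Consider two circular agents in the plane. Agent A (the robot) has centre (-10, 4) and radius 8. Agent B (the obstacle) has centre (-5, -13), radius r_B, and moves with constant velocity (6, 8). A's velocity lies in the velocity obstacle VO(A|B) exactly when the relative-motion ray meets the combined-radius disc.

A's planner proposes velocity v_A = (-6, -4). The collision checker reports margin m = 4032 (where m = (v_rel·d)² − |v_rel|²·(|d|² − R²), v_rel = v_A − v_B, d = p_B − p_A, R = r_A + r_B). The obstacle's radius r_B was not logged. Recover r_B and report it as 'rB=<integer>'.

m = 4032
d = (5, -17);  v_rel = (-12, -12),  |v_rel|² = 288
v_rel×d = (-12)·(-17) − (-12)·(5) = 264
since m = R²·288 − 264²:  R² = (69696 + 4032) / 288 = 256
R = √256 = 16  ⇒  r_B = 16 − 8 = 8

rB=8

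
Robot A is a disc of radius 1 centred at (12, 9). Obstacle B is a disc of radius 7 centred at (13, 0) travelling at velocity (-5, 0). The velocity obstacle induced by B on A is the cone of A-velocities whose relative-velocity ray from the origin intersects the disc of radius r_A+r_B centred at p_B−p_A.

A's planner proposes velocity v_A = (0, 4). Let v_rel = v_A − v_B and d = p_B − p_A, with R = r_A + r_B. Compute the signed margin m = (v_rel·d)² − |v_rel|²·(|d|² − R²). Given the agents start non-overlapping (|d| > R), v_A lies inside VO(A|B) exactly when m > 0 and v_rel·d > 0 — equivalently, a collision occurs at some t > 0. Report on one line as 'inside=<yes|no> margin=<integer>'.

d = (1, -9),  |d|² = 82;  R = 1+7 = 8,  c = 82−8² = 18
v_rel = (5, 4),  |v_rel|² = 41;  v_rel·d = (5)·(1) + (4)·(-9) = -31
41·t² + 62·t + 18 = 0  ⇒  m = (-31)² − 41·18 = 223
m = 223 > 0,  v_rel·d = -31 < 0  ⇒  outside

inside=no margin=223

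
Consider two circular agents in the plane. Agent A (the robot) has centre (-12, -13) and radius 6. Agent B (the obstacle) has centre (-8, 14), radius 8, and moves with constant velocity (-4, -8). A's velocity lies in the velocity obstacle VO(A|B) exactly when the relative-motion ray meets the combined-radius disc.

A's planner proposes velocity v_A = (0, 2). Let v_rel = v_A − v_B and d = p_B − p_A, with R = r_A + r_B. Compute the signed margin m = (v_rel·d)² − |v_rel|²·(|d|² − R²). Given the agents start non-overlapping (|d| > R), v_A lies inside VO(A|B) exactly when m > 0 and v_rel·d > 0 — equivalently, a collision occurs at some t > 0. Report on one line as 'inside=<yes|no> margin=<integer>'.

d = (4, 27),  |d|² = 745;  R = 6+8 = 14,  c = 745−14² = 549
v_rel = (4, 10),  |v_rel|² = 116;  v_rel·d = (4)·(4) + (10)·(27) = 286
116·t² − 572·t + 549 = 0  ⇒  m = 286² − 116·549 = 18112
m = 18112 > 0,  v_rel·d = 286 > 0  ⇒  inside

inside=yes margin=18112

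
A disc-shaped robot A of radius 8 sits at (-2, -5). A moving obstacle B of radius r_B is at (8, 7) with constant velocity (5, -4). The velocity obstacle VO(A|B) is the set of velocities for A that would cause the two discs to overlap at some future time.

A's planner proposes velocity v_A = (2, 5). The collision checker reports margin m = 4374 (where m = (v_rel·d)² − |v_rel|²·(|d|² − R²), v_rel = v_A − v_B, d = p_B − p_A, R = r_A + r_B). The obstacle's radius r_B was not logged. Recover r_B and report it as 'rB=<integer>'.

m = 4374
d = (10, 12);  v_rel = (-3, 9),  |v_rel|² = 90
v_rel×d = (-3)·(12) − (9)·(10) = -126
since m = R²·90 − (-126)²:  R² = (15876 + 4374) / 90 = 225
R = √225 = 15  ⇒  r_B = 15 − 8 = 7

rB=7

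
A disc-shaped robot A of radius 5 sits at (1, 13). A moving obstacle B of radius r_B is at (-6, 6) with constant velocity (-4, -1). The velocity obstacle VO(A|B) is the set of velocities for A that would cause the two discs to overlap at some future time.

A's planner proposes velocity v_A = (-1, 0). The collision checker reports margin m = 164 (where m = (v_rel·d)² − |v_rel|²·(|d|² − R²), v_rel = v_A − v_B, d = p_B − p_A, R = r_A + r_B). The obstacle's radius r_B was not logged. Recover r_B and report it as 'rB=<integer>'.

m = 164
d = (-7, -7);  v_rel = (3, 1),  |v_rel|² = 10
v_rel×d = (3)·(-7) − (1)·(-7) = -14
since m = R²·10 − (-14)²:  R² = (196 + 164) / 10 = 36
R = √36 = 6  ⇒  r_B = 6 − 5 = 1

rB=1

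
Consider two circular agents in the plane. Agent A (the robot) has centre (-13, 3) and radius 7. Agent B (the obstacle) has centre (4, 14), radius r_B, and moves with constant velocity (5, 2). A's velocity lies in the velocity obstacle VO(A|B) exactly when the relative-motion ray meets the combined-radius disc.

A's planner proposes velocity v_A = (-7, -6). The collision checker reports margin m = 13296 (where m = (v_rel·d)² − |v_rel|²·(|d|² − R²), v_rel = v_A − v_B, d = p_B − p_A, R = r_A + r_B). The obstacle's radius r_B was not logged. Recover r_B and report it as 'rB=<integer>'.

m = 13296
d = (17, 11);  v_rel = (-12, -8),  |v_rel|² = 208
v_rel×d = (-12)·(11) − (-8)·(17) = 4
since m = R²·208 − 4²:  R² = (16 + 13296) / 208 = 64
R = √64 = 8  ⇒  r_B = 8 − 7 = 1

rB=1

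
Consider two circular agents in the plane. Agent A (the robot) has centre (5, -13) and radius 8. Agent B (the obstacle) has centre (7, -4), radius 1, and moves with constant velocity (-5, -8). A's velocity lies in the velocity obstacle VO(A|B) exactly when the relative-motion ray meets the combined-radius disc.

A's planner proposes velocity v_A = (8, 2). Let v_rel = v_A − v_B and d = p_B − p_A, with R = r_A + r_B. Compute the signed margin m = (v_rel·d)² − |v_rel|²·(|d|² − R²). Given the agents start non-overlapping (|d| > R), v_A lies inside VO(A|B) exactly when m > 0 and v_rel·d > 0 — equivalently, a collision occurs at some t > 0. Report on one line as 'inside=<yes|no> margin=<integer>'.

d = (2, 9),  |d|² = 85;  R = 8+1 = 9,  c = 85−9² = 4
v_rel = (13, 10),  |v_rel|² = 269;  v_rel·d = (13)·(2) + (10)·(9) = 116
269·t² − 232·t + 4 = 0  ⇒  m = 116² − 269·4 = 12380
m = 12380 > 0,  v_rel·d = 116 > 0  ⇒  inside

inside=yes margin=12380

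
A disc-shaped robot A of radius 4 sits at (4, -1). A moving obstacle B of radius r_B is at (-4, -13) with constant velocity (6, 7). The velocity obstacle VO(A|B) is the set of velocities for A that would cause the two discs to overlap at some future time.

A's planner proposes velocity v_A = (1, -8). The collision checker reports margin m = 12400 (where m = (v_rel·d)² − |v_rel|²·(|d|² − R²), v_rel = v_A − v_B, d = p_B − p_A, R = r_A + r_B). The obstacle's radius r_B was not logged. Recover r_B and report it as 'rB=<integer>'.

m = 12400
d = (-8, -12);  v_rel = (-5, -15),  |v_rel|² = 250
v_rel×d = (-5)·(-12) − (-15)·(-8) = -60
since m = R²·250 − (-60)²:  R² = (3600 + 12400) / 250 = 64
R = √64 = 8  ⇒  r_B = 8 − 4 = 4

rB=4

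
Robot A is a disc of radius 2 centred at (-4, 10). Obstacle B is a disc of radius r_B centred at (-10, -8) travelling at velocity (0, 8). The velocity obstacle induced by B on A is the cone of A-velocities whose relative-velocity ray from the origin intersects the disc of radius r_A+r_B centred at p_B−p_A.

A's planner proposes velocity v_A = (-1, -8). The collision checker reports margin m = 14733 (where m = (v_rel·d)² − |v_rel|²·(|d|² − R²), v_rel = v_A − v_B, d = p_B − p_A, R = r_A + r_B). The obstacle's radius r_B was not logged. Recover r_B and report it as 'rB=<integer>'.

m = 14733
d = (-6, -18);  v_rel = (-1, -16),  |v_rel|² = 257
v_rel×d = (-1)·(-18) − (-16)·(-6) = -78
since m = R²·257 − (-78)²:  R² = (6084 + 14733) / 257 = 81
R = √81 = 9  ⇒  r_B = 9 − 2 = 7

rB=7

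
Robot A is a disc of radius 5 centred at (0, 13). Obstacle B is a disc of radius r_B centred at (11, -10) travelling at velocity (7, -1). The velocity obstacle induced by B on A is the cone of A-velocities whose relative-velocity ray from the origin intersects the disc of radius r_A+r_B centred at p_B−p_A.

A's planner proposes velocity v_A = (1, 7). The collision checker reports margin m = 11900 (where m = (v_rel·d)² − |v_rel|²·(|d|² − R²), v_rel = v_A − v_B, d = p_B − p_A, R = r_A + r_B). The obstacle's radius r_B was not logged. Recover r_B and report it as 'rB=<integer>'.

m = 11900
d = (11, -23);  v_rel = (-6, 8),  |v_rel|² = 100
v_rel×d = (-6)·(-23) − (8)·(11) = 50
since m = R²·100 − 50²:  R² = (2500 + 11900) / 100 = 144
R = √144 = 12  ⇒  r_B = 12 − 5 = 7

rB=7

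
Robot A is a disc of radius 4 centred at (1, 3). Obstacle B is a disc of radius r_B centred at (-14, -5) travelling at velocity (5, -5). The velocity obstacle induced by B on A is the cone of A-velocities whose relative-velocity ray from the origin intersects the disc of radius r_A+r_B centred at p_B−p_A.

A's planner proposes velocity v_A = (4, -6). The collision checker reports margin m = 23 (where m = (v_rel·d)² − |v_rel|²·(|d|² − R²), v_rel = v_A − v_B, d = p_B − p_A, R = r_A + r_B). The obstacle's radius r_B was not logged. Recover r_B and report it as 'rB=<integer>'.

m = 23
d = (-15, -8);  v_rel = (-1, -1),  |v_rel|² = 2
v_rel×d = (-1)·(-8) − (-1)·(-15) = -7
since m = R²·2 − (-7)²:  R² = (49 + 23) / 2 = 36
R = √36 = 6  ⇒  r_B = 6 − 4 = 2

rB=2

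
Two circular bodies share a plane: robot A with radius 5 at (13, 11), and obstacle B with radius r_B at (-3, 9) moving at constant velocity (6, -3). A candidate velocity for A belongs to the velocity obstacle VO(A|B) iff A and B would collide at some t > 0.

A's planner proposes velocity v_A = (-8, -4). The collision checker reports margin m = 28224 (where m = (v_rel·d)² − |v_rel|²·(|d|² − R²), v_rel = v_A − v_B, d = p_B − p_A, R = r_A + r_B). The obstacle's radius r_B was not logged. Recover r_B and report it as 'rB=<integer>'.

m = 28224
d = (-16, -2);  v_rel = (-14, -1),  |v_rel|² = 197
v_rel×d = (-14)·(-2) − (-1)·(-16) = 12
since m = R²·197 − 12²:  R² = (144 + 28224) / 197 = 144
R = √144 = 12  ⇒  r_B = 12 − 5 = 7

rB=7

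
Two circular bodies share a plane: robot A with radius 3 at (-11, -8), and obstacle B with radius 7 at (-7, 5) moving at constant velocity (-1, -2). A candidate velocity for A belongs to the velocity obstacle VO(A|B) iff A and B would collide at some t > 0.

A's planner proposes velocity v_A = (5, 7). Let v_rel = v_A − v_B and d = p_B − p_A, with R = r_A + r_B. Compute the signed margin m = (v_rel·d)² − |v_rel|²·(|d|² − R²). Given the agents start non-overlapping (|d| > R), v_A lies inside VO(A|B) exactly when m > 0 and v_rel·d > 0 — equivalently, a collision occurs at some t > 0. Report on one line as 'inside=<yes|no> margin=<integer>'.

d = (4, 13),  |d|² = 185;  R = 3+7 = 10,  c = 185−10² = 85
v_rel = (6, 9),  |v_rel|² = 117;  v_rel·d = (6)·(4) + (9)·(13) = 141
117·t² − 282·t + 85 = 0  ⇒  m = 141² − 117·85 = 9936
m = 9936 > 0,  v_rel·d = 141 > 0  ⇒  inside

inside=yes margin=9936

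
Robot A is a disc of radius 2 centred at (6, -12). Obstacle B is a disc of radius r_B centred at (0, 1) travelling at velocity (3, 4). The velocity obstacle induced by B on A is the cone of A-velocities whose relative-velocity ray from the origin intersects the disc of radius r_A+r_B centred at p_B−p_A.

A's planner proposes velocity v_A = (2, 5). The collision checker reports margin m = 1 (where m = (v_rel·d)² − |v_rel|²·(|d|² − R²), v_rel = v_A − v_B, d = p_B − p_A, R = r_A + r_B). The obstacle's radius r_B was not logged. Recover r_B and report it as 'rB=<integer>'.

m = 1
d = (-6, 13);  v_rel = (-1, 1),  |v_rel|² = 2
v_rel×d = (-1)·(13) − (1)·(-6) = -7
since m = R²·2 − (-7)²:  R² = (49 + 1) / 2 = 25
R = √25 = 5  ⇒  r_B = 5 − 2 = 3

rB=3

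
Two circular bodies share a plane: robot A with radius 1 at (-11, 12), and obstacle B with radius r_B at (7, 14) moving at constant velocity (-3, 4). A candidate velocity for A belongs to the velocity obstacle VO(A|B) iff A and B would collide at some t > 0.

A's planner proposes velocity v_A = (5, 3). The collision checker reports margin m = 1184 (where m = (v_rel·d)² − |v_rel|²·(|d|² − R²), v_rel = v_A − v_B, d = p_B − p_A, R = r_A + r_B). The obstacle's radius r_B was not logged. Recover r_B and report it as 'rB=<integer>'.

m = 1184
d = (18, 2);  v_rel = (8, -1),  |v_rel|² = 65
v_rel×d = (8)·(2) − (-1)·(18) = 34
since m = R²·65 − 34²:  R² = (1156 + 1184) / 65 = 36
R = √36 = 6  ⇒  r_B = 6 − 1 = 5

rB=5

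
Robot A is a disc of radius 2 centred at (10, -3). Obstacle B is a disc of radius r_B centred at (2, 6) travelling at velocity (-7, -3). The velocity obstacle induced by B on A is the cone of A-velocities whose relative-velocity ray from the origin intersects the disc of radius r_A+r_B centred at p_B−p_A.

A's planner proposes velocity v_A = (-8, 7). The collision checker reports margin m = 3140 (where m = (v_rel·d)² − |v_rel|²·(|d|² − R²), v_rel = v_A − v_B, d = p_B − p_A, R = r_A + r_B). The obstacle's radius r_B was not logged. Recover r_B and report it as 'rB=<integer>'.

m = 3140
d = (-8, 9);  v_rel = (-1, 10),  |v_rel|² = 101
v_rel×d = (-1)·(9) − (10)·(-8) = 71
since m = R²·101 − 71²:  R² = (5041 + 3140) / 101 = 81
R = √81 = 9  ⇒  r_B = 9 − 2 = 7

rB=7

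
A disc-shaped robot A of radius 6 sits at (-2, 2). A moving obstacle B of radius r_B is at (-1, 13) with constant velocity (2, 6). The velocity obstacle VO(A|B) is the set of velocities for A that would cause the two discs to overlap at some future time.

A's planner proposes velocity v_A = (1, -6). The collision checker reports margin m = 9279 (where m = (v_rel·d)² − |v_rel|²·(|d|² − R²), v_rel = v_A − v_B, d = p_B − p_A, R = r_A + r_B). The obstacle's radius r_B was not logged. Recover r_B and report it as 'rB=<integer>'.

m = 9279
d = (1, 11);  v_rel = (-1, -12),  |v_rel|² = 145
v_rel×d = (-1)·(11) − (-12)·(1) = 1
since m = R²·145 − 1²:  R² = (1 + 9279) / 145 = 64
R = √64 = 8  ⇒  r_B = 8 − 6 = 2

rB=2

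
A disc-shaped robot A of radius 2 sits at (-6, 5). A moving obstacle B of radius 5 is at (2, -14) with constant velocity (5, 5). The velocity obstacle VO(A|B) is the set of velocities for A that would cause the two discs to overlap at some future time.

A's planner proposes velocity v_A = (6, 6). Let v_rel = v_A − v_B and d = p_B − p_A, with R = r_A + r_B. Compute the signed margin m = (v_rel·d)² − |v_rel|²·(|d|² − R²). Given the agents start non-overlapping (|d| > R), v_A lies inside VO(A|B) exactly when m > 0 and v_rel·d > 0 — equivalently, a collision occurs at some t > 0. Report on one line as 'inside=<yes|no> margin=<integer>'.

d = (8, -19),  |d|² = 425;  R = 2+5 = 7,  c = 425−7² = 376
v_rel = (1, 1),  |v_rel|² = 2;  v_rel·d = (1)·(8) + (1)·(-19) = -11
2·t² + 22·t + 376 = 0  ⇒  m = (-11)² − 2·376 = -631
m = -631 < 0,  v_rel·d = -11 < 0  ⇒  outside

inside=no margin=-631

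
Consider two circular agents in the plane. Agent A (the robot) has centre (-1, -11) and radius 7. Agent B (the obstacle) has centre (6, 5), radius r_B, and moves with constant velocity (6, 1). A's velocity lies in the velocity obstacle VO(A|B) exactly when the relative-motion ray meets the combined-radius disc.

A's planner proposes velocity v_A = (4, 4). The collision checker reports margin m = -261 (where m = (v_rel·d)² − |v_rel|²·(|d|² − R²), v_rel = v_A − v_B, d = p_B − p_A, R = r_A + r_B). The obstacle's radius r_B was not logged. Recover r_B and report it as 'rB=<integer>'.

m = -261
d = (7, 16);  v_rel = (-2, 3),  |v_rel|² = 13
v_rel×d = (-2)·(16) − (3)·(7) = -53
since m = R²·13 − (-53)²:  R² = (2809 + -261) / 13 = 196
R = √196 = 14  ⇒  r_B = 14 − 7 = 7

rB=7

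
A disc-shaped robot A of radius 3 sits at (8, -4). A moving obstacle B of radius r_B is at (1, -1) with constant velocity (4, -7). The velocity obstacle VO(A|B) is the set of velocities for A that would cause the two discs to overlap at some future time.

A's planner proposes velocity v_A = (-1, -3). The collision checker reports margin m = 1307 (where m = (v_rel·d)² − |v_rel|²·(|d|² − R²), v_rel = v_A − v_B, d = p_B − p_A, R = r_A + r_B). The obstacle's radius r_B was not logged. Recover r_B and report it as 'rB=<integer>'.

m = 1307
d = (-7, 3);  v_rel = (-5, 4),  |v_rel|² = 41
v_rel×d = (-5)·(3) − (4)·(-7) = 13
since m = R²·41 − 13²:  R² = (169 + 1307) / 41 = 36
R = √36 = 6  ⇒  r_B = 6 − 3 = 3

rB=3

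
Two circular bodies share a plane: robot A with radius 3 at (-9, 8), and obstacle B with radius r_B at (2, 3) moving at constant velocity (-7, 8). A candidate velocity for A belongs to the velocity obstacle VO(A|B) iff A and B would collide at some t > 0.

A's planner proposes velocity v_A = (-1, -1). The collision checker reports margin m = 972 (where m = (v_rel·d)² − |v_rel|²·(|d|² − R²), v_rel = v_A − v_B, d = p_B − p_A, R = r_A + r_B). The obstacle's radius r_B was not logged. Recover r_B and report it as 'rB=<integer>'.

m = 972
d = (11, -5);  v_rel = (6, -9),  |v_rel|² = 117
v_rel×d = (6)·(-5) − (-9)·(11) = 69
since m = R²·117 − 69²:  R² = (4761 + 972) / 117 = 49
R = √49 = 7  ⇒  r_B = 7 − 3 = 4

rB=4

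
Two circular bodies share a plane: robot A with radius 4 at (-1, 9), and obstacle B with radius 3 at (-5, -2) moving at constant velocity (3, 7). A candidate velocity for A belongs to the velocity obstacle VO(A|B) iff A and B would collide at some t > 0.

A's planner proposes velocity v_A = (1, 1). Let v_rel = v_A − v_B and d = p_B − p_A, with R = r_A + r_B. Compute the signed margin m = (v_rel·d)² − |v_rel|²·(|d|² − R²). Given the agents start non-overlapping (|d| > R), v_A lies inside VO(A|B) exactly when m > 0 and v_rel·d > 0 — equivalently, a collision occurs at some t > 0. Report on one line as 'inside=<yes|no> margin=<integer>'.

d = (-4, -11),  |d|² = 137;  R = 4+3 = 7,  c = 137−7² = 88
v_rel = (-2, -6),  |v_rel|² = 40;  v_rel·d = (-2)·(-4) + (-6)·(-11) = 74
40·t² − 148·t + 88 = 0  ⇒  m = 74² − 40·88 = 1956
m = 1956 > 0,  v_rel·d = 74 > 0  ⇒  inside

inside=yes margin=1956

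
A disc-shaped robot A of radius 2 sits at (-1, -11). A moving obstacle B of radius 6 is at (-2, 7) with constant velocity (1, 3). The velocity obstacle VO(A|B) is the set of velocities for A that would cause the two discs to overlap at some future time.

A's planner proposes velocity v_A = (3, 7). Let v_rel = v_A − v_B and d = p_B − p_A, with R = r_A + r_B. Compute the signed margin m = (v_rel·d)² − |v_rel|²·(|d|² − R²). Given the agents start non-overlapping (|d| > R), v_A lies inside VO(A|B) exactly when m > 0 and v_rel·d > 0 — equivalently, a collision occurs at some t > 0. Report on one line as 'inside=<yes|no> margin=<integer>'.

d = (-1, 18),  |d|² = 325;  R = 2+6 = 8,  c = 325−8² = 261
v_rel = (2, 4),  |v_rel|² = 20;  v_rel·d = (2)·(-1) + (4)·(18) = 70
20·t² − 140·t + 261 = 0  ⇒  m = 70² − 20·261 = -320
m = -320 < 0,  v_rel·d = 70 > 0  ⇒  outside

inside=no margin=-320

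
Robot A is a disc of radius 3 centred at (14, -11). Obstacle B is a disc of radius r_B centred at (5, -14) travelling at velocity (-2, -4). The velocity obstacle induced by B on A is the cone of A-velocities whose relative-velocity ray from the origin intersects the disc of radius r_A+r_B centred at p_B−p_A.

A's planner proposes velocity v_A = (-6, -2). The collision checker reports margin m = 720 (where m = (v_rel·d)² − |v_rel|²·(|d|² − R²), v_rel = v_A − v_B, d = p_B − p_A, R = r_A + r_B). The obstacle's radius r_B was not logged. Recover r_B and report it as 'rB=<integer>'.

m = 720
d = (-9, -3);  v_rel = (-4, 2),  |v_rel|² = 20
v_rel×d = (-4)·(-3) − (2)·(-9) = 30
since m = R²·20 − 30²:  R² = (900 + 720) / 20 = 81
R = √81 = 9  ⇒  r_B = 9 − 3 = 6

rB=6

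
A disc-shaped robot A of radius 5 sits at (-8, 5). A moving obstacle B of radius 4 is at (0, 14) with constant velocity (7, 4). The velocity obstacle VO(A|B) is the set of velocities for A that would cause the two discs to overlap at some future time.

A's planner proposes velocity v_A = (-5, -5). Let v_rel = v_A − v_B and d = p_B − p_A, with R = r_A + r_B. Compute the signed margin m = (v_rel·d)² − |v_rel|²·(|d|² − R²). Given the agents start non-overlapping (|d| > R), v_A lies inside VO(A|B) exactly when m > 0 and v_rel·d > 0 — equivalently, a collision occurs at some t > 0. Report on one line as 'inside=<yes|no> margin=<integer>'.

d = (8, 9),  |d|² = 145;  R = 5+4 = 9,  c = 145−9² = 64
v_rel = (-12, -9),  |v_rel|² = 225;  v_rel·d = (-12)·(8) + (-9)·(9) = -177
225·t² + 354·t + 64 = 0  ⇒  m = (-177)² − 225·64 = 16929
m = 16929 > 0,  v_rel·d = -177 < 0  ⇒  outside

inside=no margin=16929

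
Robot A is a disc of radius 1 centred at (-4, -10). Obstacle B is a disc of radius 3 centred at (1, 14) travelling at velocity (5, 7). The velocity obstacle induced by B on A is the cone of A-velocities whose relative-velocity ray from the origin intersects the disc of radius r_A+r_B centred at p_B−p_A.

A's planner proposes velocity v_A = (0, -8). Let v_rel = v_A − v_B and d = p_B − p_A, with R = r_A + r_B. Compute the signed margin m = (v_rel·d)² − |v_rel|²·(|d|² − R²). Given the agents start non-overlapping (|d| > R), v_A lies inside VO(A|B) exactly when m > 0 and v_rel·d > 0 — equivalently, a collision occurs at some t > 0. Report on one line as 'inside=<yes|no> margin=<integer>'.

d = (5, 24),  |d|² = 601;  R = 1+3 = 4,  c = 601−4² = 585
v_rel = (-5, -15),  |v_rel|² = 250;  v_rel·d = (-5)·(5) + (-15)·(24) = -385
250·t² + 770·t + 585 = 0  ⇒  m = (-385)² − 250·585 = 1975
m = 1975 > 0,  v_rel·d = -385 < 0  ⇒  outside

inside=no margin=1975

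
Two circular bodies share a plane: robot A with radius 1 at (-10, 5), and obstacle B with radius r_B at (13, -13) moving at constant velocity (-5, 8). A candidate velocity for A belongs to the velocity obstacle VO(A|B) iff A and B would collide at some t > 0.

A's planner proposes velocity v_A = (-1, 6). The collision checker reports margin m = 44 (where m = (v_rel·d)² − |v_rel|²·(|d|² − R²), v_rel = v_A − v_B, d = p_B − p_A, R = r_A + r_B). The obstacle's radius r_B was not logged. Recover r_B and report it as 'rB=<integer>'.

m = 44
d = (23, -18);  v_rel = (4, -2),  |v_rel|² = 20
v_rel×d = (4)·(-18) − (-2)·(23) = -26
since m = R²·20 − (-26)²:  R² = (676 + 44) / 20 = 36
R = √36 = 6  ⇒  r_B = 6 − 1 = 5

rB=5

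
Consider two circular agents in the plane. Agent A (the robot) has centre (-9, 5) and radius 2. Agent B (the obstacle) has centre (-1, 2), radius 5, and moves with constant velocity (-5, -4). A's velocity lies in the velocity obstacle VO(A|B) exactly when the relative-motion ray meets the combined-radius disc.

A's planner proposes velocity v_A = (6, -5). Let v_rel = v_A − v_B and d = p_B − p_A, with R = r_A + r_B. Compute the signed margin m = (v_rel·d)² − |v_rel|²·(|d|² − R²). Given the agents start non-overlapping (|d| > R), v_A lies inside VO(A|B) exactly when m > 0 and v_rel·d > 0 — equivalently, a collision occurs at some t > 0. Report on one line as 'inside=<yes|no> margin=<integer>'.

d = (8, -3),  |d|² = 73;  R = 2+5 = 7,  c = 73−7² = 24
v_rel = (11, -1),  |v_rel|² = 122;  v_rel·d = (11)·(8) + (-1)·(-3) = 91
122·t² − 182·t + 24 = 0  ⇒  m = 91² − 122·24 = 5353
m = 5353 > 0,  v_rel·d = 91 > 0  ⇒  inside

inside=yes margin=5353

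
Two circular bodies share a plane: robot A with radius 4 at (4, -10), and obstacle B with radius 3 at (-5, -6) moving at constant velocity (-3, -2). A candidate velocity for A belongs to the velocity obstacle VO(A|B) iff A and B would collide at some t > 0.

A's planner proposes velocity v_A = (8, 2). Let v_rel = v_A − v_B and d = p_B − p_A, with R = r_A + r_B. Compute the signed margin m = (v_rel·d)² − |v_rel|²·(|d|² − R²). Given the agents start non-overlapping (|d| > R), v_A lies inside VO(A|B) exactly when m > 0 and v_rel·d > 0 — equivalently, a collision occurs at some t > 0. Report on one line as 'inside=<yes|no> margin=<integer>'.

d = (-9, 4),  |d|² = 97;  R = 4+3 = 7,  c = 97−7² = 48
v_rel = (11, 4),  |v_rel|² = 137;  v_rel·d = (11)·(-9) + (4)·(4) = -83
137·t² + 166·t + 48 = 0  ⇒  m = (-83)² − 137·48 = 313
m = 313 > 0,  v_rel·d = -83 < 0  ⇒  outside

inside=no margin=313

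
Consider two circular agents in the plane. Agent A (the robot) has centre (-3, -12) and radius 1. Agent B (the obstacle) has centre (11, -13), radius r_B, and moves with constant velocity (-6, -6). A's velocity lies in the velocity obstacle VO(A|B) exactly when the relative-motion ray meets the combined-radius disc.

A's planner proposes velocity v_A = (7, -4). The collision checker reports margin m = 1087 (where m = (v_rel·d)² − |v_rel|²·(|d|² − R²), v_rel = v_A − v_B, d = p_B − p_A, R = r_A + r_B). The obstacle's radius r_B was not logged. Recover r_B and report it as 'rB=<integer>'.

m = 1087
d = (14, -1);  v_rel = (13, 2),  |v_rel|² = 173
v_rel×d = (13)·(-1) − (2)·(14) = -41
since m = R²·173 − (-41)²:  R² = (1681 + 1087) / 173 = 16
R = √16 = 4  ⇒  r_B = 4 − 1 = 3

rB=3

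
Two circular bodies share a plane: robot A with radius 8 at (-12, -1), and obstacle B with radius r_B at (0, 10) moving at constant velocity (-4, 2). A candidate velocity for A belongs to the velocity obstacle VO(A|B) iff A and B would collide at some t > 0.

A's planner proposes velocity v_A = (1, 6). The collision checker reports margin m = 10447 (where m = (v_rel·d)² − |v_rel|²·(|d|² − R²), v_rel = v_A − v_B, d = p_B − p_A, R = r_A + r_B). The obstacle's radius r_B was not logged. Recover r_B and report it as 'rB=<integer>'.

m = 10447
d = (12, 11);  v_rel = (5, 4),  |v_rel|² = 41
v_rel×d = (5)·(11) − (4)·(12) = 7
since m = R²·41 − 7²:  R² = (49 + 10447) / 41 = 256
R = √256 = 16  ⇒  r_B = 16 − 8 = 8

rB=8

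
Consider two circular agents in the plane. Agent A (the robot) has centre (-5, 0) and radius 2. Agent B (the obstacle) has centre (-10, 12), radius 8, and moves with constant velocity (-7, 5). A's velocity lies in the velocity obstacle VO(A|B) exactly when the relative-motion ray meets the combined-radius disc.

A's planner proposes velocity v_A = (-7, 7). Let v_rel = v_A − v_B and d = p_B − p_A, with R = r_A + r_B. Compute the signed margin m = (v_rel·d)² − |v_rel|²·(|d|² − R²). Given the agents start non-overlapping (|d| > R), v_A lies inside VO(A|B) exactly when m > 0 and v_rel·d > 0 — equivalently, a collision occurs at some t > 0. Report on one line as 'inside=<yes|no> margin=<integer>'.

d = (-5, 12),  |d|² = 169;  R = 2+8 = 10,  c = 169−10² = 69
v_rel = (0, 2),  |v_rel|² = 4;  v_rel·d = (0)·(-5) + (2)·(12) = 24
4·t² − 48·t + 69 = 0  ⇒  m = 24² − 4·69 = 300
m = 300 > 0,  v_rel·d = 24 > 0  ⇒  inside

inside=yes margin=300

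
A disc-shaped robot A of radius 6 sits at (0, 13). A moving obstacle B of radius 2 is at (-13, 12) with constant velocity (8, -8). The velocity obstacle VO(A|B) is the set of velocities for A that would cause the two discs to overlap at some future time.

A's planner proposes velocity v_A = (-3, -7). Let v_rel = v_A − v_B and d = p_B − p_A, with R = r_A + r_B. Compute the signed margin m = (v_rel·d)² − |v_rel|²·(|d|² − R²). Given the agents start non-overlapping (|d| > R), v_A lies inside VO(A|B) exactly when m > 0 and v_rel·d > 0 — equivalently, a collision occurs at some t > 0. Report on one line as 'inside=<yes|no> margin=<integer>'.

d = (-13, -1),  |d|² = 170;  R = 6+2 = 8,  c = 170−8² = 106
v_rel = (-11, 1),  |v_rel|² = 122;  v_rel·d = (-11)·(-13) + (1)·(-1) = 142
122·t² − 284·t + 106 = 0  ⇒  m = 142² − 122·106 = 7232
m = 7232 > 0,  v_rel·d = 142 > 0  ⇒  inside

inside=yes margin=7232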